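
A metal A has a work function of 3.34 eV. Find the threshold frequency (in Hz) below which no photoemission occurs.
8.0761e+14 Hz

The threshold frequency is when the photon energy equals the work function:
hf₀ = φ

Solving for f₀:
f₀ = φ/h = (3.34 eV × 1.602×10⁻¹⁹ J/eV) / (6.626×10⁻³⁴ J·s)
f₀ = 8.0761e+14 Hz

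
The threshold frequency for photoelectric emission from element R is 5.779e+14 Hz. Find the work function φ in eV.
2.39 eV

At the threshold frequency, photon energy equals work function:
φ = hf₀

Calculating:
φ = (6.626×10⁻³⁴ J·s)(5.779e+14 Hz)
φ = 2.39 eV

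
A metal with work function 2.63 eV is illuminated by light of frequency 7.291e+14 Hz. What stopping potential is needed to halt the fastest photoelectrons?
0.3853 V

The stopping potential V_s satisfies: eV_s = KE_max

First, find KE_max using Einstein's equation:
E_photon = hf = (6.626×10⁻³⁴ J·s)(7.291e+14 Hz) = 3.0153 eV
KE_max = E_photon - φ = 3.0153 - 2.63 = 0.3853 eV

Since eV_s = KE_max:
V_s = KE_max/e = 0.3853 V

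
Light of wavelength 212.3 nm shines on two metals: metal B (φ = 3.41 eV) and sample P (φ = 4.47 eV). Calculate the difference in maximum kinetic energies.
1.0600 eV

Using KE_max = hc/λ - φ for each metal:

Photon energy: E = hc/λ = 5.8400 eV

For metal B (φ₁ = 3.41 eV):
KE₁ = E - φ₁ = 5.8400 - 3.41 = 2.4300 eV

For sample P (φ₂ = 4.47 eV):
KE₂ = E - φ₂ = 5.8400 - 4.47 = 1.3700 eV

Difference:
ΔKE = KE₁ - KE₂ = 2.4300 - 1.3700 = 1.0600 eV

Note: The difference equals the difference in work functions: 4.47 - 3.41 = 1.06 eV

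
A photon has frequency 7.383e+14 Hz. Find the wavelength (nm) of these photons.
406.06 nm

Using the wave equation: c = fλ

Solving for wavelength:
λ = c/f = (3×10⁸ m/s) / (7.383e+14 Hz)
λ = 406.06 nm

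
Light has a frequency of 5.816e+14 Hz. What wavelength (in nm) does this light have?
515.46 nm

Using the wave equation: c = fλ

Solving for wavelength:
λ = c/f = (3×10⁸ m/s) / (5.816e+14 Hz)
λ = 515.46 nm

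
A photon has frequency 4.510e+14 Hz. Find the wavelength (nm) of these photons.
664.73 nm

Using the wave equation: c = fλ

Solving for wavelength:
λ = c/f = (3×10⁸ m/s) / (4.510e+14 Hz)
λ = 664.73 nm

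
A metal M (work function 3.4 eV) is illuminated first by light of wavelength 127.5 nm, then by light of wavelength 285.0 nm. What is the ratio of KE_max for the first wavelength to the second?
6.6548

Using Einstein's equation: KE_max = hc/λ - φ

For λ₁ = 127.5 nm:
E₁ = hc/λ₁ = 9.7243 eV
KE₁ = E₁ - φ = 9.7243 - 3.4 = 6.3243 eV

For λ₂ = 285.0 nm:
E₂ = hc/λ₂ = 4.3503 eV
KE₂ = E₂ - φ = 4.3503 - 3.4 = 0.9503 eV

Ratio: KE₁/KE₂ = 6.3243/0.9503 = 6.6548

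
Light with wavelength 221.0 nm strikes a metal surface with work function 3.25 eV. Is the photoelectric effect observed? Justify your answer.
Yes

For photoemission, the photon energy must exceed the work function.

Photon energy: E = hc/λ = 5.6101 eV
Work function: φ = 3.25 eV

Since E_photon (5.6101 eV) > φ (3.25 eV), photoemission WILL occur.
The threshold wavelength is λ₀ = hc/φ = 381.5 nm.
Since 221.0 nm < 381.5 nm, the light has sufficient energy.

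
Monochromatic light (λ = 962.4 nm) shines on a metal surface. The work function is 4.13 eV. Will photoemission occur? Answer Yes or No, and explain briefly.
No

For photoemission, the photon energy must exceed the work function.

Photon energy: E = hc/λ = 1.2883 eV
Work function: φ = 4.13 eV

Since E_photon (1.2883 eV) < φ (4.13 eV), photoemission will NOT occur.
The threshold wavelength is λ₀ = hc/φ = 300.2 nm.
Since 962.4 nm > 300.2 nm, the photons lack sufficient energy.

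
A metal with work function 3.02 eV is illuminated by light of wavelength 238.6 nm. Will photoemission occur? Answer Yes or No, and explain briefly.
Yes

For photoemission, the photon energy must exceed the work function.

Photon energy: E = hc/λ = 5.1963 eV
Work function: φ = 3.02 eV

Since E_photon (5.1963 eV) > φ (3.02 eV), photoemission WILL occur.
The threshold wavelength is λ₀ = hc/φ = 410.5 nm.
Since 238.6 nm < 410.5 nm, the light has sufficient energy.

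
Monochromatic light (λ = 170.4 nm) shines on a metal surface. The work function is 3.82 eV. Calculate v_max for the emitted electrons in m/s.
1.1026e+06 m/s

First, find the maximum kinetic energy:
E_photon = hc/λ = 7.2761 eV
KE_max = E_photon - φ = 7.2761 - 3.82 = 3.4561 eV

Convert to Joules: KE_max = 3.4561 × 1.602×10⁻¹⁹ J = 5.5372e-19 J

Then use KE = ½mv² to find velocity:
v = √(2·KE/m) = √(2 × 5.5372e-19 J / 9.109e-31 kg)
v = 1.1026e+06 m/s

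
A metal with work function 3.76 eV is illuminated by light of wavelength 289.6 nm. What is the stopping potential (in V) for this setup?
0.5212 V

The stopping potential V_s satisfies: eV_s = KE_max

First, find KE_max using Einstein's equation:
E_photon = hc/λ = 4.2812 eV
KE_max = E_photon - φ = 4.2812 - 3.76 = 0.5212 eV

Since eV_s = KE_max:
V_s = KE_max/e = 0.5212 V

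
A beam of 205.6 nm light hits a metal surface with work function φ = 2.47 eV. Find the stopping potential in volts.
3.5604 V

The stopping potential V_s satisfies: eV_s = KE_max

First, find KE_max using Einstein's equation:
E_photon = hc/λ = 6.0304 eV
KE_max = E_photon - φ = 6.0304 - 2.47 = 3.5604 eV

Since eV_s = KE_max:
V_s = KE_max/e = 3.5604 V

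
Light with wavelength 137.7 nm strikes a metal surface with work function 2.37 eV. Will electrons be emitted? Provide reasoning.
Yes

For photoemission, the photon energy must exceed the work function.

Photon energy: E = hc/λ = 9.0039 eV
Work function: φ = 2.37 eV

Since E_photon (9.0039 eV) > φ (2.37 eV), photoemission WILL occur.
The threshold wavelength is λ₀ = hc/φ = 523.1 nm.
Since 137.7 nm < 523.1 nm, the light has sufficient energy.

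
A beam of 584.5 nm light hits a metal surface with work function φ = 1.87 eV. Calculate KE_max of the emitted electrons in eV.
0.2512 eV

Using Einstein's photoelectric equation: KE_max = hf - φ = hc/λ - φ

First, calculate the photon energy:
E_photon = hc/λ = (6.626×10⁻³⁴ J·s)(3×10⁸ m/s) / (584.5×10⁻⁹ m)
E_photon = 2.1212 eV

Then, the maximum kinetic energy:
KE_max = E_photon - φ = 2.1212 eV - 1.87 eV = 0.2512 eV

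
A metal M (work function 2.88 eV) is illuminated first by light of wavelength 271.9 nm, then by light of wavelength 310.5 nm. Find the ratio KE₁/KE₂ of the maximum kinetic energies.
1.5093

Using Einstein's equation: KE_max = hc/λ - φ

For λ₁ = 271.9 nm:
E₁ = hc/λ₁ = 4.5599 eV
KE₁ = E₁ - φ = 4.5599 - 2.88 = 1.6799 eV

For λ₂ = 310.5 nm:
E₂ = hc/λ₂ = 3.9930 eV
KE₂ = E₂ - φ = 3.9930 - 2.88 = 1.1130 eV

Ratio: KE₁/KE₂ = 1.6799/1.1130 = 1.5093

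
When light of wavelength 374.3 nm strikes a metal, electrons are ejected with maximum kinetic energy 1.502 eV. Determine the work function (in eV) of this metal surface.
1.81 eV

From Einstein's photoelectric equation: KE_max = hf - φ = hc/λ - φ

Rearranging for φ:
φ = hc/λ - KE_max

Calculate photon energy:
E_photon = hc/λ = 3.3124 eV

Therefore:
φ = 3.3124 - 1.502 = 1.81 eV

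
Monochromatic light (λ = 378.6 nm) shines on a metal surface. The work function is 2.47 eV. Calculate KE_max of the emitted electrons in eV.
0.8048 eV

Using Einstein's photoelectric equation: KE_max = hf - φ = hc/λ - φ

First, calculate the photon energy:
E_photon = hc/λ = (6.626×10⁻³⁴ J·s)(3×10⁸ m/s) / (378.6×10⁻⁹ m)
E_photon = 3.2748 eV

Then, the maximum kinetic energy:
KE_max = E_photon - φ = 3.2748 eV - 2.47 eV = 0.8048 eV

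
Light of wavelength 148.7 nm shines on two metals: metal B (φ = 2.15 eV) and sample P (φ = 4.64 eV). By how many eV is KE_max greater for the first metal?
2.4900 eV

Using KE_max = hc/λ - φ for each metal:

Photon energy: E = hc/λ = 8.3379 eV

For metal B (φ₁ = 2.15 eV):
KE₁ = E - φ₁ = 8.3379 - 2.15 = 6.1879 eV

For sample P (φ₂ = 4.64 eV):
KE₂ = E - φ₂ = 8.3379 - 4.64 = 3.6979 eV

Difference:
ΔKE = KE₁ - KE₂ = 6.1879 - 3.6979 = 2.4900 eV

Note: The difference equals the difference in work functions: 4.64 - 2.15 = 2.49 eV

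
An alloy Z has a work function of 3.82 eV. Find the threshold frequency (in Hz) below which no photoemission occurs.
9.2367e+14 Hz

The threshold frequency is when the photon energy equals the work function:
hf₀ = φ

Solving for f₀:
f₀ = φ/h = (3.82 eV × 1.602×10⁻¹⁹ J/eV) / (6.626×10⁻³⁴ J·s)
f₀ = 9.2367e+14 Hz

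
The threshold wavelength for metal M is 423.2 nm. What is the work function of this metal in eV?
2.93 eV

At the threshold wavelength, photon energy equals work function:
φ = hc/λ₀

Calculating:
φ = (6.626×10⁻³⁴ J·s)(3×10⁸ m/s) / (423.2×10⁻⁹ m)
φ = 2.93 eV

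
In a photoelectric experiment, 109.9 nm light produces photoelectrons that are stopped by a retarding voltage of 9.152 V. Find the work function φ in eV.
2.13 eV

The stopping potential gives the maximum kinetic energy: KE_max = eV_s = 9.152 eV

From Einstein's photoelectric equation: KE_max = hc/λ - φ
Rearranging: φ = hc/λ - KE_max

Calculate photon energy:
E_photon = hc/λ = (6.626×10⁻³⁴ J·s)(3×10⁸ m/s) / (109.9×10⁻⁹ m) = 11.2815 eV

Therefore:
φ = 11.2815 - 9.152 = 2.13 eV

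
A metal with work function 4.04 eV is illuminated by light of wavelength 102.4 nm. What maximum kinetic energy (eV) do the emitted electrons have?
8.0678 eV

Using Einstein's photoelectric equation: KE_max = hf - φ = hc/λ - φ

First, calculate the photon energy:
E_photon = hc/λ = (6.626×10⁻³⁴ J·s)(3×10⁸ m/s) / (102.4×10⁻⁹ m)
E_photon = 12.1078 eV

Then, the maximum kinetic energy:
KE_max = E_photon - φ = 12.1078 eV - 4.04 eV = 8.0678 eV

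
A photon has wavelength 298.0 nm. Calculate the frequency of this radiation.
1.0060e+15 Hz

Using the wave equation: c = fλ

Solving for frequency:
f = c/λ = (3×10⁸ m/s) / (298.0×10⁻⁹ m)
f = 1.0060e+15 Hz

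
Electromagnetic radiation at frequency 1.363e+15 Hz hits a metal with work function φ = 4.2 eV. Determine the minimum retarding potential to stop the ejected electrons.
1.4369 V

The stopping potential V_s satisfies: eV_s = KE_max

First, find KE_max using Einstein's equation:
E_photon = hf = (6.626×10⁻³⁴ J·s)(1.363e+15 Hz) = 5.6369 eV
KE_max = E_photon - φ = 5.6369 - 4.2 = 1.4369 eV

Since eV_s = KE_max:
V_s = KE_max/e = 1.4369 V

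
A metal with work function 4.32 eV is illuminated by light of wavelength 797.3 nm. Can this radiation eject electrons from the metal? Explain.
No

For photoemission, the photon energy must exceed the work function.

Photon energy: E = hc/λ = 1.5551 eV
Work function: φ = 4.32 eV

Since E_photon (1.5551 eV) < φ (4.32 eV), photoemission will NOT occur.
The threshold wavelength is λ₀ = hc/φ = 287.0 nm.
Since 797.3 nm > 287.0 nm, the photons lack sufficient energy.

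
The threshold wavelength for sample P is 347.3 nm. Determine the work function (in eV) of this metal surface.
3.57 eV

At the threshold wavelength, photon energy equals work function:
φ = hc/λ₀

Calculating:
φ = (6.626×10⁻³⁴ J·s)(3×10⁸ m/s) / (347.3×10⁻⁹ m)
φ = 3.57 eV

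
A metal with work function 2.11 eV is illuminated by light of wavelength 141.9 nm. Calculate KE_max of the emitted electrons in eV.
6.6274 eV

Using Einstein's photoelectric equation: KE_max = hf - φ = hc/λ - φ

First, calculate the photon energy:
E_photon = hc/λ = (6.626×10⁻³⁴ J·s)(3×10⁸ m/s) / (141.9×10⁻⁹ m)
E_photon = 8.7374 eV

Then, the maximum kinetic energy:
KE_max = E_photon - φ = 8.7374 eV - 2.11 eV = 6.6274 eV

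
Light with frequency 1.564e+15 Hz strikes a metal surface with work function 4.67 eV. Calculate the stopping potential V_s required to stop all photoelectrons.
1.7982 V

The stopping potential V_s satisfies: eV_s = KE_max

First, find KE_max using Einstein's equation:
E_photon = hf = (6.626×10⁻³⁴ J·s)(1.564e+15 Hz) = 6.4682 eV
KE_max = E_photon - φ = 6.4682 - 4.67 = 1.7982 eV

Since eV_s = KE_max:
V_s = KE_max/e = 1.7982 V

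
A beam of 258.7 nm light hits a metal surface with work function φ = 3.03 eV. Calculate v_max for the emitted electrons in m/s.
7.8741e+05 m/s

First, find the maximum kinetic energy:
E_photon = hc/λ = 4.7926 eV
KE_max = E_photon - φ = 4.7926 - 3.03 = 1.7626 eV

Convert to Joules: KE_max = 1.7626 × 1.602×10⁻¹⁹ J = 2.8240e-19 J

Then use KE = ½mv² to find velocity:
v = √(2·KE/m) = √(2 × 2.8240e-19 J / 9.109e-31 kg)
v = 7.8741e+05 m/s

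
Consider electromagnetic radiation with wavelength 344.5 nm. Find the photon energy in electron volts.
3.5990 eV

Using E = hf = hc/λ:

E = hc/λ = (6.626×10⁻³⁴ J·s)(3×10⁸ m/s) / (344.5×10⁻⁹ m)
E = 3.5990 eV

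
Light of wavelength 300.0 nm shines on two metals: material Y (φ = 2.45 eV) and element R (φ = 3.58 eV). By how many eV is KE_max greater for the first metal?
1.1300 eV

Using KE_max = hc/λ - φ for each metal:

Photon energy: E = hc/λ = 4.1328 eV

For material Y (φ₁ = 2.45 eV):
KE₁ = E - φ₁ = 4.1328 - 2.45 = 1.6828 eV

For element R (φ₂ = 3.58 eV):
KE₂ = E - φ₂ = 4.1328 - 3.58 = 0.5528 eV

Difference:
ΔKE = KE₁ - KE₂ = 1.6828 - 0.5528 = 1.1300 eV

Note: The difference equals the difference in work functions: 3.58 - 2.45 = 1.13 eV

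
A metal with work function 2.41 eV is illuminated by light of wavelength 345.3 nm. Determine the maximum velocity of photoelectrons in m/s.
6.4444e+05 m/s

First, find the maximum kinetic energy:
E_photon = hc/λ = 3.5906 eV
KE_max = E_photon - φ = 3.5906 - 2.41 = 1.1806 eV

Convert to Joules: KE_max = 1.1806 × 1.602×10⁻¹⁹ J = 1.8916e-19 J

Then use KE = ½mv² to find velocity:
v = √(2·KE/m) = √(2 × 1.8916e-19 J / 9.109e-31 kg)
v = 6.4444e+05 m/s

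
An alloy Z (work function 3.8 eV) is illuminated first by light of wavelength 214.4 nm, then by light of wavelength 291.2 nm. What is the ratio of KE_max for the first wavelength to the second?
4.3322

Using Einstein's equation: KE_max = hc/λ - φ

For λ₁ = 214.4 nm:
E₁ = hc/λ₁ = 5.7828 eV
KE₁ = E₁ - φ = 5.7828 - 3.8 = 1.9828 eV

For λ₂ = 291.2 nm:
E₂ = hc/λ₂ = 4.2577 eV
KE₂ = E₂ - φ = 4.2577 - 3.8 = 0.4577 eV

Ratio: KE₁/KE₂ = 1.9828/0.4577 = 4.3322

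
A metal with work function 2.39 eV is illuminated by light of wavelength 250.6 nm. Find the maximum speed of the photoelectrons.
9.4849e+05 m/s

First, find the maximum kinetic energy:
E_photon = hc/λ = 4.9475 eV
KE_max = E_photon - φ = 4.9475 - 2.39 = 2.5575 eV

Convert to Joules: KE_max = 2.5575 × 1.602×10⁻¹⁹ J = 4.0976e-19 J

Then use KE = ½mv² to find velocity:
v = √(2·KE/m) = √(2 × 4.0976e-19 J / 9.109e-31 kg)
v = 9.4849e+05 m/s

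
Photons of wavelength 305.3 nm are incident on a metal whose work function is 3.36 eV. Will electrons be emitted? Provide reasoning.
Yes

For photoemission, the photon energy must exceed the work function.

Photon energy: E = hc/λ = 4.0611 eV
Work function: φ = 3.36 eV

Since E_photon (4.0611 eV) > φ (3.36 eV), photoemission WILL occur.
The threshold wavelength is λ₀ = hc/φ = 369.0 nm.
Since 305.3 nm < 369.0 nm, the light has sufficient energy.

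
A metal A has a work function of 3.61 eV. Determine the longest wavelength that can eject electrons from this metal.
343.45 nm

The threshold wavelength is when the photon energy equals the work function:
hc/λ₀ = φ

Solving for λ₀:
λ₀ = hc/φ = (6.626×10⁻³⁴ J·s)(3×10⁸ m/s) / (3.61 eV × 1.602×10⁻¹⁹ J/eV)
λ₀ = 343.45 nm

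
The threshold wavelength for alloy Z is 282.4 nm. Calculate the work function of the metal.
4.39 eV

At the threshold wavelength, photon energy equals work function:
φ = hc/λ₀

Calculating:
φ = (6.626×10⁻³⁴ J·s)(3×10⁸ m/s) / (282.4×10⁻⁹ m)
φ = 4.39 eV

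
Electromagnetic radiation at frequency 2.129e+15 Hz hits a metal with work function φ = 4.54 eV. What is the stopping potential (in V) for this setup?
4.2648 V

The stopping potential V_s satisfies: eV_s = KE_max

First, find KE_max using Einstein's equation:
E_photon = hf = (6.626×10⁻³⁴ J·s)(2.129e+15 Hz) = 8.8048 eV
KE_max = E_photon - φ = 8.8048 - 4.54 = 4.2648 eV

Since eV_s = KE_max:
V_s = KE_max/e = 4.2648 V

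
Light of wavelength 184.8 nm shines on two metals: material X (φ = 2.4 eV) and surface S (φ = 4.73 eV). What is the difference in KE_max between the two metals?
2.3300 eV

Using KE_max = hc/λ - φ for each metal:

Photon energy: E = hc/λ = 6.7091 eV

For material X (φ₁ = 2.4 eV):
KE₁ = E - φ₁ = 6.7091 - 2.4 = 4.3091 eV

For surface S (φ₂ = 4.73 eV):
KE₂ = E - φ₂ = 6.7091 - 4.73 = 1.9791 eV

Difference:
ΔKE = KE₁ - KE₂ = 4.3091 - 1.9791 = 2.3300 eV

Note: The difference equals the difference in work functions: 4.73 - 2.4 = 2.33 eV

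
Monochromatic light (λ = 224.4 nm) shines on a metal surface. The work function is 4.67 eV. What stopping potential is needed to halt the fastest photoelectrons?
0.8551 V

The stopping potential V_s satisfies: eV_s = KE_max

First, find KE_max using Einstein's equation:
E_photon = hc/λ = 5.5251 eV
KE_max = E_photon - φ = 5.5251 - 4.67 = 0.8551 eV

Since eV_s = KE_max:
V_s = KE_max/e = 0.8551 V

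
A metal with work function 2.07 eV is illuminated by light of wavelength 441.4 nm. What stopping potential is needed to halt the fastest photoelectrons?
0.7389 V

The stopping potential V_s satisfies: eV_s = KE_max

First, find KE_max using Einstein's equation:
E_photon = hc/λ = 2.8089 eV
KE_max = E_photon - φ = 2.8089 - 2.07 = 0.7389 eV

Since eV_s = KE_max:
V_s = KE_max/e = 0.7389 V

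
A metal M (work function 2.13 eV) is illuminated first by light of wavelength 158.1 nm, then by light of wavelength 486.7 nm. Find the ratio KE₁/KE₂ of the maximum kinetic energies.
13.6835

Using Einstein's equation: KE_max = hc/λ - φ

For λ₁ = 158.1 nm:
E₁ = hc/λ₁ = 7.8421 eV
KE₁ = E₁ - φ = 7.8421 - 2.13 = 5.7121 eV

For λ₂ = 486.7 nm:
E₂ = hc/λ₂ = 2.5474 eV
KE₂ = E₂ - φ = 2.5474 - 2.13 = 0.4174 eV

Ratio: KE₁/KE₂ = 5.7121/0.4174 = 13.6835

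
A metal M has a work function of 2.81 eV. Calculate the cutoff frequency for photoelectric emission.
6.7945e+14 Hz

The threshold frequency is when the photon energy equals the work function:
hf₀ = φ

Solving for f₀:
f₀ = φ/h = (2.81 eV × 1.602×10⁻¹⁹ J/eV) / (6.626×10⁻³⁴ J·s)
f₀ = 6.7945e+14 Hz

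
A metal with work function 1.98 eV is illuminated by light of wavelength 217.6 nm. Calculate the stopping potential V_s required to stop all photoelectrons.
3.7178 V

The stopping potential V_s satisfies: eV_s = KE_max

First, find KE_max using Einstein's equation:
E_photon = hc/λ = 5.6978 eV
KE_max = E_photon - φ = 5.6978 - 1.98 = 3.7178 eV

Since eV_s = KE_max:
V_s = KE_max/e = 3.7178 V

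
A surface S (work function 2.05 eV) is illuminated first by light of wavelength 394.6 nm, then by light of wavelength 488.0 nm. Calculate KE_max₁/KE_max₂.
2.2256

Using Einstein's equation: KE_max = hc/λ - φ

For λ₁ = 394.6 nm:
E₁ = hc/λ₁ = 3.1420 eV
KE₁ = E₁ - φ = 3.1420 - 2.05 = 1.0920 eV

For λ₂ = 488.0 nm:
E₂ = hc/λ₂ = 2.5407 eV
KE₂ = E₂ - φ = 2.5407 - 2.05 = 0.4907 eV

Ratio: KE₁/KE₂ = 1.0920/0.4907 = 2.2256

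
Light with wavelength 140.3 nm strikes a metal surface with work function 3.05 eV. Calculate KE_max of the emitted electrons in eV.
5.7871 eV

Using Einstein's photoelectric equation: KE_max = hf - φ = hc/λ - φ

First, calculate the photon energy:
E_photon = hc/λ = (6.626×10⁻³⁴ J·s)(3×10⁸ m/s) / (140.3×10⁻⁹ m)
E_photon = 8.8371 eV

Then, the maximum kinetic energy:
KE_max = E_photon - φ = 8.8371 eV - 3.05 eV = 5.7871 eV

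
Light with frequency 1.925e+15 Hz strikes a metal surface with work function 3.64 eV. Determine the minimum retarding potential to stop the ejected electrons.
4.3212 V

The stopping potential V_s satisfies: eV_s = KE_max

First, find KE_max using Einstein's equation:
E_photon = hf = (6.626×10⁻³⁴ J·s)(1.925e+15 Hz) = 7.9612 eV
KE_max = E_photon - φ = 7.9612 - 3.64 = 4.3212 eV

Since eV_s = KE_max:
V_s = KE_max/e = 4.3212 V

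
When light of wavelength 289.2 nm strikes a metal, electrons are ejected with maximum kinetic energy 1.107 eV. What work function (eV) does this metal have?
3.18 eV

From Einstein's photoelectric equation: KE_max = hf - φ = hc/λ - φ

Rearranging for φ:
φ = hc/λ - KE_max

Calculate photon energy:
E_photon = hc/λ = 4.2871 eV

Therefore:
φ = 4.2871 - 1.107 = 3.18 eV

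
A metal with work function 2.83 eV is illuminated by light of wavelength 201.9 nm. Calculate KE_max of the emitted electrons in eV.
3.3109 eV

Using Einstein's photoelectric equation: KE_max = hf - φ = hc/λ - φ

First, calculate the photon energy:
E_photon = hc/λ = (6.626×10⁻³⁴ J·s)(3×10⁸ m/s) / (201.9×10⁻⁹ m)
E_photon = 6.1409 eV

Then, the maximum kinetic energy:
KE_max = E_photon - φ = 6.1409 eV - 2.83 eV = 3.3109 eV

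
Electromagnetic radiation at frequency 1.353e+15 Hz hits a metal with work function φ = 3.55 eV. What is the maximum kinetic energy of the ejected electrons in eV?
2.0456 eV

Using Einstein's photoelectric equation: KE_max = hf - φ

First, calculate the photon energy:
E_photon = hf = (6.626×10⁻³⁴ J·s)(1.353e+15 Hz)
E_photon = 5.5956 eV

Then, the maximum kinetic energy:
KE_max = E_photon - φ = 5.5956 eV - 3.55 eV = 2.0456 eV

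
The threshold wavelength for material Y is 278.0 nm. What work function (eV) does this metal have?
4.46 eV

At the threshold wavelength, photon energy equals work function:
φ = hc/λ₀

Calculating:
φ = (6.626×10⁻³⁴ J·s)(3×10⁸ m/s) / (278.0×10⁻⁹ m)
φ = 4.46 eV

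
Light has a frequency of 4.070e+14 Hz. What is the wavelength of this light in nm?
736.59 nm

Using the wave equation: c = fλ

Solving for wavelength:
λ = c/f = (3×10⁸ m/s) / (4.070e+14 Hz)
λ = 736.59 nm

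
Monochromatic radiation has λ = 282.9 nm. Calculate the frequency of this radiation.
1.0597e+15 Hz

Using the wave equation: c = fλ

Solving for frequency:
f = c/λ = (3×10⁸ m/s) / (282.9×10⁻⁹ m)
f = 1.0597e+15 Hz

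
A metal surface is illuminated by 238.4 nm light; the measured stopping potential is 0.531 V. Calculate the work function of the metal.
4.67 eV

The stopping potential gives the maximum kinetic energy: KE_max = eV_s = 0.531 eV

From Einstein's photoelectric equation: KE_max = hc/λ - φ
Rearranging: φ = hc/λ - KE_max

Calculate photon energy:
E_photon = hc/λ = (6.626×10⁻³⁴ J·s)(3×10⁸ m/s) / (238.4×10⁻⁹ m) = 5.2007 eV

Therefore:
φ = 5.2007 - 0.531 = 4.67 eV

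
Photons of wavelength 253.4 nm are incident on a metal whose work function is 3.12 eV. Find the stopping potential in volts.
1.7728 V

The stopping potential V_s satisfies: eV_s = KE_max

First, find KE_max using Einstein's equation:
E_photon = hc/λ = 4.8928 eV
KE_max = E_photon - φ = 4.8928 - 3.12 = 1.7728 eV

Since eV_s = KE_max:
V_s = KE_max/e = 1.7728 V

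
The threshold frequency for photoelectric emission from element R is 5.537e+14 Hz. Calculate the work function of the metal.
2.29 eV

At the threshold frequency, photon energy equals work function:
φ = hf₀

Calculating:
φ = (6.626×10⁻³⁴ J·s)(5.537e+14 Hz)
φ = 2.29 eV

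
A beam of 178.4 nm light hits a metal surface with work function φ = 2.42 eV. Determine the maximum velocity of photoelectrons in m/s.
1.2623e+06 m/s

First, find the maximum kinetic energy:
E_photon = hc/λ = 6.9498 eV
KE_max = E_photon - φ = 6.9498 - 2.42 = 4.5298 eV

Convert to Joules: KE_max = 4.5298 × 1.602×10⁻¹⁹ J = 7.2575e-19 J

Then use KE = ½mv² to find velocity:
v = √(2·KE/m) = √(2 × 7.2575e-19 J / 9.109e-31 kg)
v = 1.2623e+06 m/s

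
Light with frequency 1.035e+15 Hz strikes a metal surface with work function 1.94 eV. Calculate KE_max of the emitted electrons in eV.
2.3404 eV

Using Einstein's photoelectric equation: KE_max = hf - φ

First, calculate the photon energy:
E_photon = hf = (6.626×10⁻³⁴ J·s)(1.035e+15 Hz)
E_photon = 4.2804 eV

Then, the maximum kinetic energy:
KE_max = E_photon - φ = 4.2804 eV - 1.94 eV = 2.3404 eV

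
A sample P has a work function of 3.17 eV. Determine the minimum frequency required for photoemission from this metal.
7.6650e+14 Hz

The threshold frequency is when the photon energy equals the work function:
hf₀ = φ

Solving for f₀:
f₀ = φ/h = (3.17 eV × 1.602×10⁻¹⁹ J/eV) / (6.626×10⁻³⁴ J·s)
f₀ = 7.6650e+14 Hz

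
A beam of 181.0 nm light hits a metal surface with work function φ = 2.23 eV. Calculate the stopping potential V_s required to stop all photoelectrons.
4.6200 V

The stopping potential V_s satisfies: eV_s = KE_max

First, find KE_max using Einstein's equation:
E_photon = hc/λ = 6.8500 eV
KE_max = E_photon - φ = 6.8500 - 2.23 = 4.6200 eV

Since eV_s = KE_max:
V_s = KE_max/e = 4.6200 V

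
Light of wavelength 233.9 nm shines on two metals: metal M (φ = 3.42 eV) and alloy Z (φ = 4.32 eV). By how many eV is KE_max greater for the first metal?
0.9000 eV

Using KE_max = hc/λ - φ for each metal:

Photon energy: E = hc/λ = 5.3007 eV

For metal M (φ₁ = 3.42 eV):
KE₁ = E - φ₁ = 5.3007 - 3.42 = 1.8807 eV

For alloy Z (φ₂ = 4.32 eV):
KE₂ = E - φ₂ = 5.3007 - 4.32 = 0.9807 eV

Difference:
ΔKE = KE₁ - KE₂ = 1.8807 - 0.9807 = 0.9000 eV

Note: The difference equals the difference in work functions: 4.32 - 3.42 = 0.90 eV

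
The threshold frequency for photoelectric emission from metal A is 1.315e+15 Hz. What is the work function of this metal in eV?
5.44 eV

At the threshold frequency, photon energy equals work function:
φ = hf₀

Calculating:
φ = (6.626×10⁻³⁴ J·s)(1.315e+15 Hz)
φ = 5.44 eV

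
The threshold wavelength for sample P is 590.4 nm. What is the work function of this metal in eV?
2.10 eV

At the threshold wavelength, photon energy equals work function:
φ = hc/λ₀

Calculating:
φ = (6.626×10⁻³⁴ J·s)(3×10⁸ m/s) / (590.4×10⁻⁹ m)
φ = 2.10 eV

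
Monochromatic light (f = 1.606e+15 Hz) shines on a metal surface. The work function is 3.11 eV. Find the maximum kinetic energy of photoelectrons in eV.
3.5319 eV

Using Einstein's photoelectric equation: KE_max = hf - φ

First, calculate the photon energy:
E_photon = hf = (6.626×10⁻³⁴ J·s)(1.606e+15 Hz)
E_photon = 6.6419 eV

Then, the maximum kinetic energy:
KE_max = E_photon - φ = 6.6419 eV - 3.11 eV = 3.5319 eV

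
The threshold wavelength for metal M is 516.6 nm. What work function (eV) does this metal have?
2.40 eV

At the threshold wavelength, photon energy equals work function:
φ = hc/λ₀

Calculating:
φ = (6.626×10⁻³⁴ J·s)(3×10⁸ m/s) / (516.6×10⁻⁹ m)
φ = 2.40 eV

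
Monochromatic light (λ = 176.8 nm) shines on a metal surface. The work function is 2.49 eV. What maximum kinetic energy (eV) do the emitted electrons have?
4.5227 eV

Using Einstein's photoelectric equation: KE_max = hf - φ = hc/λ - φ

First, calculate the photon energy:
E_photon = hc/λ = (6.626×10⁻³⁴ J·s)(3×10⁸ m/s) / (176.8×10⁻⁹ m)
E_photon = 7.0127 eV

Then, the maximum kinetic energy:
KE_max = E_photon - φ = 7.0127 eV - 2.49 eV = 4.5227 eV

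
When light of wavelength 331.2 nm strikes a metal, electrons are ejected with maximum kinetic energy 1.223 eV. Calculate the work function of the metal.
2.52 eV

From Einstein's photoelectric equation: KE_max = hf - φ = hc/λ - φ

Rearranging for φ:
φ = hc/λ - KE_max

Calculate photon energy:
E_photon = hc/λ = 3.7435 eV

Therefore:
φ = 3.7435 - 1.223 = 2.52 eV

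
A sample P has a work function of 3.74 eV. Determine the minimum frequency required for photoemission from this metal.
9.0433e+14 Hz

The threshold frequency is when the photon energy equals the work function:
hf₀ = φ

Solving for f₀:
f₀ = φ/h = (3.74 eV × 1.602×10⁻¹⁹ J/eV) / (6.626×10⁻³⁴ J·s)
f₀ = 9.0433e+14 Hz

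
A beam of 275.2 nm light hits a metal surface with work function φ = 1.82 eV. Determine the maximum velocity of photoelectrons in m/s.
9.7189e+05 m/s

First, find the maximum kinetic energy:
E_photon = hc/λ = 4.5052 eV
KE_max = E_photon - φ = 4.5052 - 1.82 = 2.6852 eV

Convert to Joules: KE_max = 2.6852 × 1.602×10⁻¹⁹ J = 4.3022e-19 J

Then use KE = ½mv² to find velocity:
v = √(2·KE/m) = √(2 × 4.3022e-19 J / 9.109e-31 kg)
v = 9.7189e+05 m/s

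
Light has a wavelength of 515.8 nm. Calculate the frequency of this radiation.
5.8122e+14 Hz

Using the wave equation: c = fλ

Solving for frequency:
f = c/λ = (3×10⁸ m/s) / (515.8×10⁻⁹ m)
f = 5.8122e+14 Hz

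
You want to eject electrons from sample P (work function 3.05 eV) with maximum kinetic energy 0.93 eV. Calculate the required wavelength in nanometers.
311.52 nm

From Einstein's equation: KE_max = hc/λ - φ

Rearranging for λ:
hc/λ = KE_max + φ
λ = hc/(KE_max + φ)

Required photon energy:
E_photon = KE_max + φ = 0.93 + 3.05 = 3.98 eV

Required wavelength:
λ = hc/E_photon = (6.626×10⁻³⁴)(3×10⁸) / (3.98 × 1.602×10⁻¹⁹)
λ = 311.52 nm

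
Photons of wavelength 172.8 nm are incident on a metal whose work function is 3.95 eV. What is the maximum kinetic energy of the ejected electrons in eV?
3.2250 eV

Using Einstein's photoelectric equation: KE_max = hf - φ = hc/λ - φ

First, calculate the photon energy:
E_photon = hc/λ = (6.626×10⁻³⁴ J·s)(3×10⁸ m/s) / (172.8×10⁻⁹ m)
E_photon = 7.1750 eV

Then, the maximum kinetic energy:
KE_max = E_photon - φ = 7.1750 eV - 3.95 eV = 3.2250 eV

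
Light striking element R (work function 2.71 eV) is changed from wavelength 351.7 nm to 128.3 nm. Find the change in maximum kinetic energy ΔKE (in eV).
6.1383 eV

Using Einstein's equation: KE_max = hc/λ - φ

For λ₁ = 351.7 nm:
KE₁ = hc/λ₁ - φ = 3.5253 - 2.71 = 0.8153 eV

For λ₂ = 128.3 nm:
KE₂ = hc/λ₂ - φ = 9.6636 - 2.71 = 6.9536 eV

Change in KE:
ΔKE = KE₂ - KE₁ = 6.9536 - 0.8153 = 6.1383 eV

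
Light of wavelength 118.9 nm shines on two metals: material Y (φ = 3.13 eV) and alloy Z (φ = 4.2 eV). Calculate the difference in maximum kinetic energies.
1.0700 eV

Using KE_max = hc/λ - φ for each metal:

Photon energy: E = hc/λ = 10.4276 eV

For material Y (φ₁ = 3.13 eV):
KE₁ = E - φ₁ = 10.4276 - 3.13 = 7.2976 eV

For alloy Z (φ₂ = 4.2 eV):
KE₂ = E - φ₂ = 10.4276 - 4.2 = 6.2276 eV

Difference:
ΔKE = KE₁ - KE₂ = 7.2976 - 6.2276 = 1.0700 eV

Note: The difference equals the difference in work functions: 4.2 - 3.13 = 1.07 eV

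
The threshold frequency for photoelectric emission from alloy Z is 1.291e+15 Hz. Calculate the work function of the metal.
5.34 eV

At the threshold frequency, photon energy equals work function:
φ = hf₀

Calculating:
φ = (6.626×10⁻³⁴ J·s)(1.291e+15 Hz)
φ = 5.34 eV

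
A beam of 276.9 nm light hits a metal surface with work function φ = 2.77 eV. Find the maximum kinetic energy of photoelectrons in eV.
1.7076 eV

Using Einstein's photoelectric equation: KE_max = hf - φ = hc/λ - φ

First, calculate the photon energy:
E_photon = hc/λ = (6.626×10⁻³⁴ J·s)(3×10⁸ m/s) / (276.9×10⁻⁹ m)
E_photon = 4.4776 eV

Then, the maximum kinetic energy:
KE_max = E_photon - φ = 4.4776 eV - 2.77 eV = 1.7076 eV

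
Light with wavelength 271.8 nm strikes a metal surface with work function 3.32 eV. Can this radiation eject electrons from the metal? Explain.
Yes

For photoemission, the photon energy must exceed the work function.

Photon energy: E = hc/λ = 4.5616 eV
Work function: φ = 3.32 eV

Since E_photon (4.5616 eV) > φ (3.32 eV), photoemission WILL occur.
The threshold wavelength is λ₀ = hc/φ = 373.4 nm.
Since 271.8 nm < 373.4 nm, the light has sufficient energy.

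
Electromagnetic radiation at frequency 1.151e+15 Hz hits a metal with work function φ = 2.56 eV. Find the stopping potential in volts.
2.2002 V

The stopping potential V_s satisfies: eV_s = KE_max

First, find KE_max using Einstein's equation:
E_photon = hf = (6.626×10⁻³⁴ J·s)(1.151e+15 Hz) = 4.7602 eV
KE_max = E_photon - φ = 4.7602 - 2.56 = 2.2002 eV

Since eV_s = KE_max:
V_s = KE_max/e = 2.2002 V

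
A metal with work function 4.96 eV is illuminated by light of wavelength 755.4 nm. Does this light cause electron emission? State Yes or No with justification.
No

For photoemission, the photon energy must exceed the work function.

Photon energy: E = hc/λ = 1.6413 eV
Work function: φ = 4.96 eV

Since E_photon (1.6413 eV) < φ (4.96 eV), photoemission will NOT occur.
The threshold wavelength is λ₀ = hc/φ = 250.0 nm.
Since 755.4 nm > 250.0 nm, the photons lack sufficient energy.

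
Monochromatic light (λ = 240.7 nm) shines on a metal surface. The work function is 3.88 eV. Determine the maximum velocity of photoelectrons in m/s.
6.6865e+05 m/s

First, find the maximum kinetic energy:
E_photon = hc/λ = 5.1510 eV
KE_max = E_photon - φ = 5.1510 - 3.88 = 1.2710 eV

Convert to Joules: KE_max = 1.2710 × 1.602×10⁻¹⁹ J = 2.0363e-19 J

Then use KE = ½mv² to find velocity:
v = √(2·KE/m) = √(2 × 2.0363e-19 J / 9.109e-31 kg)
v = 6.6865e+05 m/s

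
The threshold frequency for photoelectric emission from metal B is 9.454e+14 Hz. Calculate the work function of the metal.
3.91 eV

At the threshold frequency, photon energy equals work function:
φ = hf₀

Calculating:
φ = (6.626×10⁻³⁴ J·s)(9.454e+14 Hz)
φ = 3.91 eV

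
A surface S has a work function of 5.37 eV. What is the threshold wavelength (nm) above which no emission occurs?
230.88 nm

The threshold wavelength is when the photon energy equals the work function:
hc/λ₀ = φ

Solving for λ₀:
λ₀ = hc/φ = (6.626×10⁻³⁴ J·s)(3×10⁸ m/s) / (5.37 eV × 1.602×10⁻¹⁹ J/eV)
λ₀ = 230.88 nm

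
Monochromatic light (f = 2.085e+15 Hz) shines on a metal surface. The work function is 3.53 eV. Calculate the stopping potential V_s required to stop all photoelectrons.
5.0929 V

The stopping potential V_s satisfies: eV_s = KE_max

First, find KE_max using Einstein's equation:
E_photon = hf = (6.626×10⁻³⁴ J·s)(2.085e+15 Hz) = 8.6229 eV
KE_max = E_photon - φ = 8.6229 - 3.53 = 5.0929 eV

Since eV_s = KE_max:
V_s = KE_max/e = 5.0929 V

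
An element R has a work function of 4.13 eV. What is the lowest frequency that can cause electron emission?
9.9863e+14 Hz

The threshold frequency is when the photon energy equals the work function:
hf₀ = φ

Solving for f₀:
f₀ = φ/h = (4.13 eV × 1.602×10⁻¹⁹ J/eV) / (6.626×10⁻³⁴ J·s)
f₀ = 9.9863e+14 Hz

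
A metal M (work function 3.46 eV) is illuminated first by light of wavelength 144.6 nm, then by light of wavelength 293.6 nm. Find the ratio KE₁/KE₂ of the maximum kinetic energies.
6.7038

Using Einstein's equation: KE_max = hc/λ - φ

For λ₁ = 144.6 nm:
E₁ = hc/λ₁ = 8.5743 eV
KE₁ = E₁ - φ = 8.5743 - 3.46 = 5.1143 eV

For λ₂ = 293.6 nm:
E₂ = hc/λ₂ = 4.2229 eV
KE₂ = E₂ - φ = 4.2229 - 3.46 = 0.7629 eV

Ratio: KE₁/KE₂ = 5.1143/0.7629 = 6.7038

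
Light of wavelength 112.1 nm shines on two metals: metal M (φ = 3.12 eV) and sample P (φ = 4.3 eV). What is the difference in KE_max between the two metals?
1.1800 eV

Using KE_max = hc/λ - φ for each metal:

Photon energy: E = hc/λ = 11.0601 eV

For metal M (φ₁ = 3.12 eV):
KE₁ = E - φ₁ = 11.0601 - 3.12 = 7.9401 eV

For sample P (φ₂ = 4.3 eV):
KE₂ = E - φ₂ = 11.0601 - 4.3 = 6.7601 eV

Difference:
ΔKE = KE₁ - KE₂ = 7.9401 - 6.7601 = 1.1800 eV

Note: The difference equals the difference in work functions: 4.3 - 3.12 = 1.18 eV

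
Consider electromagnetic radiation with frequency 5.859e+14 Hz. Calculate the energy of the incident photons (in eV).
2.4231 eV

Using E = hf:

E = hf = (6.626×10⁻³⁴ J·s)(5.859e+14 Hz)
E = 2.4231 eV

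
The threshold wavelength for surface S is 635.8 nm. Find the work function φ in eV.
1.95 eV

At the threshold wavelength, photon energy equals work function:
φ = hc/λ₀

Calculating:
φ = (6.626×10⁻³⁴ J·s)(3×10⁸ m/s) / (635.8×10⁻⁹ m)
φ = 1.95 eV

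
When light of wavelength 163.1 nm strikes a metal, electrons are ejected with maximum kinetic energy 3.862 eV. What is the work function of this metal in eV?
3.74 eV

From Einstein's photoelectric equation: KE_max = hf - φ = hc/λ - φ

Rearranging for φ:
φ = hc/λ - KE_max

Calculate photon energy:
E_photon = hc/λ = 7.6017 eV

Therefore:
φ = 7.6017 - 3.862 = 3.74 eV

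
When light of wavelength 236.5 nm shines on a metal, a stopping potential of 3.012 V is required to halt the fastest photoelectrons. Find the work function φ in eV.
2.23 eV

The stopping potential gives the maximum kinetic energy: KE_max = eV_s = 3.012 eV

From Einstein's photoelectric equation: KE_max = hc/λ - φ
Rearranging: φ = hc/λ - KE_max

Calculate photon energy:
E_photon = hc/λ = (6.626×10⁻³⁴ J·s)(3×10⁸ m/s) / (236.5×10⁻⁹ m) = 5.2425 eV

Therefore:
φ = 5.2425 - 3.012 = 2.23 eV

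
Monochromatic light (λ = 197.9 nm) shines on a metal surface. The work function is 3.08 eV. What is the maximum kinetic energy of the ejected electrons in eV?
3.1850 eV

Using Einstein's photoelectric equation: KE_max = hf - φ = hc/λ - φ

First, calculate the photon energy:
E_photon = hc/λ = (6.626×10⁻³⁴ J·s)(3×10⁸ m/s) / (197.9×10⁻⁹ m)
E_photon = 6.2650 eV

Then, the maximum kinetic energy:
KE_max = E_photon - φ = 6.2650 eV - 3.08 eV = 3.1850 eV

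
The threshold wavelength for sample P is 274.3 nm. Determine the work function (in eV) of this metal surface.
4.52 eV

At the threshold wavelength, photon energy equals work function:
φ = hc/λ₀

Calculating:
φ = (6.626×10⁻³⁴ J·s)(3×10⁸ m/s) / (274.3×10⁻⁹ m)
φ = 4.52 eV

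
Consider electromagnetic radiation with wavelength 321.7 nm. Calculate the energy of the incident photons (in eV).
3.8540 eV

Using E = hf = hc/λ:

E = hc/λ = (6.626×10⁻³⁴ J·s)(3×10⁸ m/s) / (321.7×10⁻⁹ m)
E = 3.8540 eV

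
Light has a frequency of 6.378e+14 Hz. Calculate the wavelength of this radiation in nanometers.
470.04 nm

Using the wave equation: c = fλ

Solving for wavelength:
λ = c/f = (3×10⁸ m/s) / (6.378e+14 Hz)
λ = 470.04 nm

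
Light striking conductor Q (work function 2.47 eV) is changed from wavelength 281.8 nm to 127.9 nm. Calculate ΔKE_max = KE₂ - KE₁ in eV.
5.2941 eV

Using Einstein's equation: KE_max = hc/λ - φ

For λ₁ = 281.8 nm:
KE₁ = hc/λ₁ - φ = 4.3997 - 2.47 = 1.9297 eV

For λ₂ = 127.9 nm:
KE₂ = hc/λ₂ - φ = 9.6938 - 2.47 = 7.2238 eV

Change in KE:
ΔKE = KE₂ - KE₁ = 7.2238 - 1.9297 = 5.2941 eV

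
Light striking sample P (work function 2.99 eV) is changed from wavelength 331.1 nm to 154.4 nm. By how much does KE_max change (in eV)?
4.2854 eV

Using Einstein's equation: KE_max = hc/λ - φ

For λ₁ = 331.1 nm:
KE₁ = hc/λ₁ - φ = 3.7446 - 2.99 = 0.7546 eV

For λ₂ = 154.4 nm:
KE₂ = hc/λ₂ - φ = 8.0301 - 2.99 = 5.0401 eV

Change in KE:
ΔKE = KE₂ - KE₁ = 5.0401 - 0.7546 = 4.2854 eV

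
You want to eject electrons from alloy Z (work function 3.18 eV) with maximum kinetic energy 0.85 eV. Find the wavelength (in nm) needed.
307.65 nm

From Einstein's equation: KE_max = hc/λ - φ

Rearranging for λ:
hc/λ = KE_max + φ
λ = hc/(KE_max + φ)

Required photon energy:
E_photon = KE_max + φ = 0.85 + 3.18 = 4.03 eV

Required wavelength:
λ = hc/E_photon = (6.626×10⁻³⁴)(3×10⁸) / (4.03 × 1.602×10⁻¹⁹)
λ = 307.65 nm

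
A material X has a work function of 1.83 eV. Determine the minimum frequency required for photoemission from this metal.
4.4249e+14 Hz

The threshold frequency is when the photon energy equals the work function:
hf₀ = φ

Solving for f₀:
f₀ = φ/h = (1.83 eV × 1.602×10⁻¹⁹ J/eV) / (6.626×10⁻³⁴ J·s)
f₀ = 4.4249e+14 Hz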